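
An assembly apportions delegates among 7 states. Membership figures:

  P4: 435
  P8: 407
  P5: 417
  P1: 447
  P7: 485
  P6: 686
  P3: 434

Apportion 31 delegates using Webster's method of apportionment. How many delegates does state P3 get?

Standard divisor 3311/31 ≈ 106.806; standard quotas: P4 4.073, P8 3.811, P5 3.904, P1 4.185, P7 4.541, P6 6.423, P3 4.063.
Rounding to the nearest integer gives P4 4, P8 4, P5 4, P1 4, P7 5, P6 6, P3 4 — total 31, matching the house size, so no adjustment is needed.
P3 receives 4.

4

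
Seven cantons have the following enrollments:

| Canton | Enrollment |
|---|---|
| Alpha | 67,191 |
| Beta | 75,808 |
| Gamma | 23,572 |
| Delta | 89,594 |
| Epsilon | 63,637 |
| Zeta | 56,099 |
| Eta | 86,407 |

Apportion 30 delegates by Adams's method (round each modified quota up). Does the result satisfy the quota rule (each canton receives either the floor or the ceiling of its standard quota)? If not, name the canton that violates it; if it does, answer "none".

Standard quotas: Alpha 4.360, Beta 4.919, Gamma 1.530, Delta 5.814, Epsilon 4.130, Zeta 3.640, Eta 5.607.
Adams allocation: Alpha 4, Beta 5, Gamma 2, Delta 6, Epsilon 4, Zeta 4, Eta 5.
Every allocation lies between the lower and upper quota.

none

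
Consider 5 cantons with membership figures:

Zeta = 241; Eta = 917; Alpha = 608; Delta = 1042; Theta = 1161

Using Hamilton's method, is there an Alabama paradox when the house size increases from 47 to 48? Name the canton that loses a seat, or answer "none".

none

At 47 seats: Zeta 3, Eta 11, Alpha 7, Delta 12, Theta 14.
At 48 seats: Zeta 3, Eta 11, Alpha 7, Delta 13, Theta 14.
No canton's allocation decreased.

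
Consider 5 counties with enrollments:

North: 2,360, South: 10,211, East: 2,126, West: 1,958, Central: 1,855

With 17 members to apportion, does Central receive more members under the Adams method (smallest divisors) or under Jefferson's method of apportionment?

Adams: North 2, South 9, East 2, West 2, Central 2.
Jefferson: North 2, South 10, East 2, West 2, Central 1.
Central gets 2 under Adams and 1 under Jefferson.

Adams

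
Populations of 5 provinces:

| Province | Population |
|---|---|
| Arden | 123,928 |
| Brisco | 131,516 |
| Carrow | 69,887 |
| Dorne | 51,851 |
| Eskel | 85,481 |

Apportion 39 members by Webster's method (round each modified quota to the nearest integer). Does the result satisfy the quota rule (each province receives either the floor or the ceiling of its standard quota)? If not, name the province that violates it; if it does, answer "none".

Standard quotas: Arden 10.446, Brisco 11.086, Carrow 5.891, Dorne 4.371, Eskel 7.206.
Webster allocation: Arden 11, Brisco 11, Carrow 6, Dorne 4, Eskel 7.
Every allocation lies between the lower and upper quota.

none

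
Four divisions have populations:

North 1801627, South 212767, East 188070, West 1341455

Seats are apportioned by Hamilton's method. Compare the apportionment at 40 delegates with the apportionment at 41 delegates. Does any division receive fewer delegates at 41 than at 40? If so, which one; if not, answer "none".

South

At 40 seats: North 20, South 3, East 2, West 15.
At 41 seats: North 21, South 2, East 2, West 16.
South drops from 3 to 2.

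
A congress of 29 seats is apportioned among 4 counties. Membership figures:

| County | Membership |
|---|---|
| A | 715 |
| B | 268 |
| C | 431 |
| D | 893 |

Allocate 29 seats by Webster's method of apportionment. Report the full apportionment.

A: 9, B: 3, C: 6, D: 11

Standard divisor 2307/29 ≈ 79.552; standard quotas: A 8.988, B 3.369, C 5.418, D 11.225.
Rounding to the nearest integer gives 9, 3, 5, 11 = 28 seats, so the divisor must be adjusted.
With modified divisor 78: modified quotas A 9.167, B 3.436, C 5.526, D 11.449.
Rounding to the nearest integer: A 9, B 3, C 6, D 11 (total 29).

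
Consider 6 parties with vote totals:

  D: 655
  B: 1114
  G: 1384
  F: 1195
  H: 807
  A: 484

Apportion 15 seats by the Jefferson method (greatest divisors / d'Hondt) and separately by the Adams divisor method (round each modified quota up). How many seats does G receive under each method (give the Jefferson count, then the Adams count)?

4 and 3

Jefferson: D 2, B 3, G 4, F 3, H 2, A 1.
Adams: D 2, B 3, G 3, F 3, H 2, A 2.
G gets 4 under Jefferson and 3 under Adams.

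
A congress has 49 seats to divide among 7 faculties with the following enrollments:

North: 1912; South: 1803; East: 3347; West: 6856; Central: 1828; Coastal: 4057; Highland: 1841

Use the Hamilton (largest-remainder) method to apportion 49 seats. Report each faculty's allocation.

Total 21644; standard divisor 21644/49 ≈ 441.714.
Standard quotas: North 4.3286, South 4.0818, East 7.5773, West 15.5213, Central 4.1384, Coastal 9.1847, Highland 4.1679.
Lower quotas: North 4, South 4, East 7, West 15, Central 4, Coastal 9, Highland 4 (sum 47, leaving 2 seats).
Remainders in descending order: East 0.5773, West 0.5213, North 0.3286, Coastal 0.1847, Highland 0.1679, Central 0.1384, South 0.0818.
Largest remainders: East, West receive the extra seats.

North=4, South=4, East=8, West=16, Central=4, Coastal=9, Highland=4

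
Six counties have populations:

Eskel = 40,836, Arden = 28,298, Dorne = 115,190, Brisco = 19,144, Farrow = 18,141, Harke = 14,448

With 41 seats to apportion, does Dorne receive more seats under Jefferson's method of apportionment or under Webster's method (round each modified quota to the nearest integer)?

Jefferson: Eskel 7, Arden 5, Dorne 21, Brisco 3, Farrow 3, Harke 2.
Webster: Eskel 7, Arden 5, Dorne 20, Brisco 3, Farrow 3, Harke 3.
Dorne gets 21 under Jefferson and 20 under Webster.

Jefferson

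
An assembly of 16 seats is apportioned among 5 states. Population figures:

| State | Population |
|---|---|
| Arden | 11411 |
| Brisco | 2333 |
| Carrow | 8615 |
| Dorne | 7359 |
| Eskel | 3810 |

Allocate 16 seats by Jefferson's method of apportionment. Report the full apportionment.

Standard divisor 33528/16 ≈ 2095.5; standard quotas: Arden 5.445, Brisco 1.113, Carrow 4.111, Dorne 3.512, Eskel 1.818.
Rounding down gives 5, 1, 4, 3, 1 = 14 seats, so the divisor must be adjusted.
With modified divisor 1870: modified quotas Arden 6.102, Brisco 1.248, Carrow 4.607, Dorne 3.935, Eskel 2.037.
Rounding down: Arden 6, Brisco 1, Carrow 4, Dorne 3, Eskel 2 (total 16).

Arden 6, Brisco 1, Carrow 4, Dorne 3, Eskel 2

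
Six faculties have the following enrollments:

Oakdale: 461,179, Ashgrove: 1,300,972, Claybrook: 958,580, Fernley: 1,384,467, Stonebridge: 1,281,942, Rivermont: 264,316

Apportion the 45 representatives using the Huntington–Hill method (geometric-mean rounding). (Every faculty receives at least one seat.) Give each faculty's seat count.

With divisor 126069: modified quotas Oakdale 3.658, Ashgrove 10.320, Claybrook 7.604, Fernley 10.982, Stonebridge 10.169, Rivermont 2.097.
Geometric-mean thresholds: Oakdale √(3·4)=3.464, Ashgrove √(10·11)=10.488, Claybrook √(7·8)=7.483, Fernley √(10·11)=10.488, Stonebridge √(10·11)=10.488, Rivermont √(2·3)=2.449.
Each quota rounded against its threshold gives Oakdale 4, Ashgrove 10, Claybrook 8, Fernley 11, Stonebridge 10, Rivermont 2 (total 45).

Oakdale 4; Ashgrove 10; Claybrook 8; Fernley 11; Stonebridge 10; Rivermont 2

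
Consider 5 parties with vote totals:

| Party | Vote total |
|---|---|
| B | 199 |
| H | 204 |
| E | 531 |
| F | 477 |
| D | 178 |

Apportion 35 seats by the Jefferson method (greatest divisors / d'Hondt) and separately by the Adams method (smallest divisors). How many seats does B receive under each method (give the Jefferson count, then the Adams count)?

Jefferson: B 4, H 4, E 12, F 11, D 4.
Adams: B 5, H 5, E 11, F 10, D 4.
B gets 4 under Jefferson and 5 under Adams.

4 and 5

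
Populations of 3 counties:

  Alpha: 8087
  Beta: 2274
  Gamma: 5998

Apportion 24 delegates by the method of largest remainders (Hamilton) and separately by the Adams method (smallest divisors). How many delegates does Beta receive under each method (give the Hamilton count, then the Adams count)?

3 and 4

Hamilton: Alpha 12, Beta 3, Gamma 9.
Adams: Alpha 11, Beta 4, Gamma 9.
Beta gets 3 under Hamilton and 4 under Adams.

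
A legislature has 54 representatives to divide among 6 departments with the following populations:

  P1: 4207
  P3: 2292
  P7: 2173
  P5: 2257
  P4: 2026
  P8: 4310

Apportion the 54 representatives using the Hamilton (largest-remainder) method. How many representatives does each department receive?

Standard divisor: 17265 ÷ 54 ≈ 319.722.
Standard quotas: P1 13.158, P3 7.169, P7 6.797, P5 7.059, P4 6.337, P8 13.480.
Lower quotas: P1 13, P3 7, P7 6, P5 7, P4 6, P8 13 (sum 52, leaving 2 seats).
Remainders in descending order: P7 0.797, P8 0.480, P4 0.337, P3 0.169, P1 0.158, P5 0.059.
The surplus seats go to P7, P8.

P1=13; P3=7; P7=7; P5=7; P4=6; P8=14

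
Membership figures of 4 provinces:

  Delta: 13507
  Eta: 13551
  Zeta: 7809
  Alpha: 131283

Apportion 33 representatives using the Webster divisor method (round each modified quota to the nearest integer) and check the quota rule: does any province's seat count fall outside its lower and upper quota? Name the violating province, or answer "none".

Standard quotas: Delta 2.683, Eta 2.691, Zeta 1.551, Alpha 26.075.
Webster allocation: Delta 3, Eta 3, Zeta 2, Alpha 25.
Alpha has quota 26.075 (lower 26, upper 27) but receives 25 — outside the quota interval.

Alpha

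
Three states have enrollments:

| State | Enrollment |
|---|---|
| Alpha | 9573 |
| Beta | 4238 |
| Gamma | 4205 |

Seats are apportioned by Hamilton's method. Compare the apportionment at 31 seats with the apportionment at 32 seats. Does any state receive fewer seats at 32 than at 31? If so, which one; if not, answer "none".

none

At 31 seats: Alpha 17, Beta 7, Gamma 7.
At 32 seats: Alpha 17, Beta 8, Gamma 7.
No state's allocation decreased.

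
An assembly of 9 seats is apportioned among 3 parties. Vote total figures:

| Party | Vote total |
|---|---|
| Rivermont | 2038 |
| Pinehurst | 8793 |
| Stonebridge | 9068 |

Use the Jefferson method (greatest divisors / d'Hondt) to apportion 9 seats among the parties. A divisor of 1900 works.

With modified divisor 1900: modified quotas Rivermont 1.073, Pinehurst 4.628, Stonebridge 4.773.
Rounding down: Rivermont 1, Pinehurst 4, Stonebridge 4 (total 9).

Rivermont 1, Pinehurst 4, Stonebridge 4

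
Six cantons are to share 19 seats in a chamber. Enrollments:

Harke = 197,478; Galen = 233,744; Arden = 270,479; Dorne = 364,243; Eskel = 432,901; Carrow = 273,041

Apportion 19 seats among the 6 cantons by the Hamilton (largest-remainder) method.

Harke 2, Galen 2, Arden 3, Dorne 4, Eskel 5, Carrow 3

Total 1771886; standard divisor 1771886/19 ≈ 93257.158.
Standard quotas: Harke 2.1176, Galen 2.5064, Arden 2.9004, Dorne 3.9058, Eskel 4.6420, Carrow 2.9278.
Lower quotas: Harke 2, Galen 2, Arden 2, Dorne 3, Eskel 4, Carrow 2 (sum 15, leaving 4 seats).
Remainders in descending order: Carrow 0.9278, Dorne 0.9058, Arden 0.9004, Eskel 0.6420, Galen 0.5064, Harke 0.1176.
Largest remainders: Carrow, Dorne, Arden, Eskel receive the extra seats.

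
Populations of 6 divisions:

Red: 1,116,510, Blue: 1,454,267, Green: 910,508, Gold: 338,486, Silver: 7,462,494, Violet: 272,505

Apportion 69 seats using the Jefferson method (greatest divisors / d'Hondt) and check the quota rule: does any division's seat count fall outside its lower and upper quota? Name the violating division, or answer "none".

Silver

Standard quotas: Red 6.667, Blue 8.684, Green 5.437, Gold 2.021, Silver 44.563, Violet 1.627.
Jefferson allocation: Red 6, Blue 9, Green 5, Gold 2, Silver 46, Violet 1.
Silver has quota 44.563 (lower 44, upper 45) but receives 46 — outside the quota interval.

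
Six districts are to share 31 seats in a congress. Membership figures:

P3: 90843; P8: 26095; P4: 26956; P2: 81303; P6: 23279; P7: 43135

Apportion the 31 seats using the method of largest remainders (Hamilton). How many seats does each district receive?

P3 10, P8 3, P4 3, P2 9, P6 2, P7 4

Standard divisor: 291611 ÷ 31 ≈ 9406.806.
Standard quotas: P3 9.6572, P8 2.7741, P4 2.8656, P2 8.6430, P6 2.4747, P7 4.5855.
Lower quotas: P3 9, P8 2, P4 2, P2 8, P6 2, P7 4 (sum 27, leaving 4 seats).
Remainders in descending order: P4 0.8656, P8 0.7741, P3 0.6572, P2 0.6430, P7 0.5855, P6 0.4747.
Largest remainders: P4, P8, P3, P2 receive the extra seats.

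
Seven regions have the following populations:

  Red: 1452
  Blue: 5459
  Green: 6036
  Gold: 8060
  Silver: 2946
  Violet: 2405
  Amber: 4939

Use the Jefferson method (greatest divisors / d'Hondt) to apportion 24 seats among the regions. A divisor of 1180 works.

Red 1, Blue 4, Green 5, Gold 6, Silver 2, Violet 2, Amber 4

With modified divisor 1180: modified quotas Red 1.231, Blue 4.626, Green 5.115, Gold 6.831, Silver 2.497, Violet 2.038, Amber 4.186.
Rounding down: Red 1, Blue 4, Green 5, Gold 6, Silver 2, Violet 2, Amber 4 (total 24).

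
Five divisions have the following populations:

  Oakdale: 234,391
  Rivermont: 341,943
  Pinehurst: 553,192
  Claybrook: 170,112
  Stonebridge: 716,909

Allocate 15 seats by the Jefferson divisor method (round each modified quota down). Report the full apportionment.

Oakdale=2, Rivermont=2, Pinehurst=4, Claybrook=1, Stonebridge=6

Standard divisor 2016547/15 ≈ 134436.467; standard quotas: Oakdale 1.744, Rivermont 2.544, Pinehurst 4.115, Claybrook 1.265, Stonebridge 5.333.
Rounding down gives 1, 2, 4, 1, 5 = 13 seats, so the divisor must be adjusted.
With modified divisor 115600: modified quotas Oakdale 2.028, Rivermont 2.958, Pinehurst 4.785, Claybrook 1.472, Stonebridge 6.202.
Rounding down: Oakdale 2, Rivermont 2, Pinehurst 4, Claybrook 1, Stonebridge 6 (total 15).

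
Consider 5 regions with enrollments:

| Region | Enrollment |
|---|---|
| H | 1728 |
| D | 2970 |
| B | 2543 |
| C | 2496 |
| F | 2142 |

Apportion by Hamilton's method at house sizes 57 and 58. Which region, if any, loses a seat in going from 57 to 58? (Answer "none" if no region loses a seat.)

At 57 seats: H 9, D 14, B 12, C 12, F 10.
At 58 seats: H 8, D 15, B 12, C 12, F 11.
H drops from 9 to 8.

H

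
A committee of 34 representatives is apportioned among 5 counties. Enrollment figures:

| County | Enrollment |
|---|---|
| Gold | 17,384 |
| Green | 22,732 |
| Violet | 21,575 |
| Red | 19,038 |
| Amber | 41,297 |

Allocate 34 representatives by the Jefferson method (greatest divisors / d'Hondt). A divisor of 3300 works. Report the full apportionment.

With modified divisor 3300: modified quotas Gold 5.268, Green 6.888, Violet 6.538, Red 5.769, Amber 12.514.
Rounding down: Gold 5, Green 6, Violet 6, Red 5, Amber 12 (total 34).

Gold 5, Green 6, Violet 6, Red 5, Amber 12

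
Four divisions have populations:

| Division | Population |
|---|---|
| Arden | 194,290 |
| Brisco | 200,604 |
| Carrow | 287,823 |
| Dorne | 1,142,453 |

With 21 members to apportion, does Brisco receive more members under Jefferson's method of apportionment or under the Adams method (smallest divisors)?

Jefferson: Arden 2, Brisco 2, Carrow 3, Dorne 14.
Adams: Arden 3, Brisco 3, Carrow 3, Dorne 12.
Brisco gets 2 under Jefferson and 3 under Adams.

Adams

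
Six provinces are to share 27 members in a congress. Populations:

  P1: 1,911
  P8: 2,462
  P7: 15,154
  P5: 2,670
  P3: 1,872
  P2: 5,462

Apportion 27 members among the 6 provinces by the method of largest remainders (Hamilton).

P1 2, P8 2, P7 14, P5 2, P3 2, P2 5

Standard divisor: 29531 ÷ 27 ≈ 1093.741.
Standard quotas: P1 1.7472, P8 2.2510, P7 13.8552, P5 2.4412, P3 1.7116, P2 4.9939.
Lower quotas: P1 1, P8 2, P7 13, P5 2, P3 1, P2 4 (sum 23, leaving 4 seats).
Remainders in descending order: P2 0.9939, P7 0.8552, P1 0.7472, P3 0.7116, P5 0.4412, P8 0.2510.
The surplus seats go to P2, P7, P1, P3.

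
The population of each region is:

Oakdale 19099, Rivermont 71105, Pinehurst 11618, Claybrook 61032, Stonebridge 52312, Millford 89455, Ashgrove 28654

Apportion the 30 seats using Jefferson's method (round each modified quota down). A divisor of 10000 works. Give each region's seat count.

With modified divisor 10000: modified quotas Oakdale 1.910, Rivermont 7.111, Pinehurst 1.162, Claybrook 6.103, Stonebridge 5.231, Millford 8.945, Ashgrove 2.865.
Rounding down: Oakdale 1, Rivermont 7, Pinehurst 1, Claybrook 6, Stonebridge 5, Millford 8, Ashgrove 2 (total 30).

Oakdale: 1; Rivermont: 7; Pinehurst: 1; Claybrook: 6; Stonebridge: 5; Millford: 8; Ashgrove: 2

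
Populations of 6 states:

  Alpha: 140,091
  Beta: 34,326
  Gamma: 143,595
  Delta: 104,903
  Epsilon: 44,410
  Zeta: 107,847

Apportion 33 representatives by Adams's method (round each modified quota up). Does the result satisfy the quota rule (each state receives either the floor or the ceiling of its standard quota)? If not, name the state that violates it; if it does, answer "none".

none

Standard quotas: Alpha 8.038, Beta 1.969, Gamma 8.239, Delta 6.019, Epsilon 2.548, Zeta 6.188.
Adams allocation: Alpha 8, Beta 2, Gamma 8, Delta 6, Epsilon 3, Zeta 6.
Every allocation lies between the lower and upper quota.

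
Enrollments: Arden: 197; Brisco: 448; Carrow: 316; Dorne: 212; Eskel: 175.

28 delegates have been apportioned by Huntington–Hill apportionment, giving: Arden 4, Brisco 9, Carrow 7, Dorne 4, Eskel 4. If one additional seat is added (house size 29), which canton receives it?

Priority for the next seat is population ÷ (√(s·(s+1))).
Priorities: Arden 44.051, Brisco 47.223, Carrow 42.227, Dorne 47.405, Eskel 39.131.
Highest priority: Dorne.

Dorne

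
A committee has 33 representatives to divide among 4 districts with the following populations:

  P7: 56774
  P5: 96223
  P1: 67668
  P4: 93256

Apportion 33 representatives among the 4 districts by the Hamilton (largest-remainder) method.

P7: 6, P5: 10, P1: 7, P4: 10

The standard divisor is 313921/33 ≈ 9512.758.
Standard quotas: P7 5.9682, P5 10.1152, P1 7.1134, P4 9.8033.
Lower quotas: P7 5, P5 10, P1 7, P4 9 (sum 31, leaving 2 seats).
Remainders in descending order: P7 0.9682, P4 0.8033, P5 0.1152, P1 0.1134.
The surplus seats go to P7, P4.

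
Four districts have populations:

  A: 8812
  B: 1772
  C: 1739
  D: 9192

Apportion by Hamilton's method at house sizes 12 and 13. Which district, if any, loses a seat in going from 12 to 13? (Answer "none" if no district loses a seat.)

none

At 12 seats: A 5, B 1, C 1, D 5.
At 13 seats: A 5, B 1, C 1, D 6.
No district's allocation decreased.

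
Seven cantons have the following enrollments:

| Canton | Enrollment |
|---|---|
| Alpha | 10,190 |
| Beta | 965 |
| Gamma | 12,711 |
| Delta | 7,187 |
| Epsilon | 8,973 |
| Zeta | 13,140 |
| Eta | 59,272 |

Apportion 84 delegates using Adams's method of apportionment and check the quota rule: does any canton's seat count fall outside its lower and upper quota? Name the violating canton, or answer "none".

Standard quotas: Alpha 7.613, Beta 0.721, Gamma 9.496, Delta 5.369, Epsilon 6.704, Zeta 9.817, Eta 44.281.
Adams allocation: Alpha 8, Beta 1, Gamma 10, Delta 6, Epsilon 7, Zeta 10, Eta 42.
Eta has quota 44.281 (lower 44, upper 45) but receives 42 — outside the quota interval.

Eta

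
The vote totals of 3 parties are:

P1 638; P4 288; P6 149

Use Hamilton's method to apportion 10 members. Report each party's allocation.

P1: 6, P4: 3, P6: 1

The standard divisor is 1075/10 ≈ 107.5.
Standard quotas: P1 5.935, P4 2.679, P6 1.386.
Lower quotas: P1 5, P4 2, P6 1 (sum 8, leaving 2 seats).
Remainders in descending order: P1 0.935, P4 0.679, P6 0.386.
Largest remainders: P1, P4 receive the extra seats.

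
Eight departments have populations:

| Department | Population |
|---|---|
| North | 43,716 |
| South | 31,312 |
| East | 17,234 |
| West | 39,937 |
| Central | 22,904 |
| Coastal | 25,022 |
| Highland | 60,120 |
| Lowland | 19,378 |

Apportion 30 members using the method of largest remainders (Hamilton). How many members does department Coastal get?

The standard divisor is 259623/30 ≈ 8654.1.
Standard quotas: North 5.0515, South 3.6182, East 1.9914, West 4.6148, Central 2.6466, Coastal 2.8913, Highland 6.9470, Lowland 2.2392.
Lower quotas: North 5, South 3, East 1, West 4, Central 2, Coastal 2, Highland 6, Lowland 2 (sum 25, leaving 5 seats).
Remainders in descending order: East 0.9914, Highland 0.9470, Coastal 0.8913, Central 0.6466, South 0.6182, West 0.6148, Lowland 0.2392, North 0.0515.
The surplus seats go to East, Highland, Coastal, Central, South.
Coastal receives 3.

3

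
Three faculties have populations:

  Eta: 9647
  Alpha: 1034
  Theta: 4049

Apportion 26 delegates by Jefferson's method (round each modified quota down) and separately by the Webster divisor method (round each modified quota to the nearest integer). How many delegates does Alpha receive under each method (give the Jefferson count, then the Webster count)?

1 and 2

Jefferson: Eta 18, Alpha 1, Theta 7.
Webster: Eta 17, Alpha 2, Theta 7.
Alpha gets 1 under Jefferson and 2 under Webster.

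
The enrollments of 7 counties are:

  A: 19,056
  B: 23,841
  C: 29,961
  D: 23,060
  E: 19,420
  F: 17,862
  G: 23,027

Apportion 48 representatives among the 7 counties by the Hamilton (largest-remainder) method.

The standard divisor is 156227/48 ≈ 3254.729.
Standard quotas: A 5.8549, B 7.3250, C 9.2054, D 7.0851, E 5.9667, F 5.4880, G 7.0749.
Lower quotas: A 5, B 7, C 9, D 7, E 5, F 5, G 7 (sum 45, leaving 3 seats).
Remainders in descending order: E 0.9667, A 0.8549, F 0.4880, B 0.3250, C 0.2054, D 0.0851, G 0.0749.
Largest remainders: E, A, F receive the extra seats.

A 6; B 7; C 9; D 7; E 6; F 6; G 7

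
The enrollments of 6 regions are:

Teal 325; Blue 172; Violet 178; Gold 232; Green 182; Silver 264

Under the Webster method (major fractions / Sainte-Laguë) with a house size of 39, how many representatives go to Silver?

Standard divisor 1353/39 ≈ 34.692; standard quotas: Teal 9.368, Blue 4.958, Violet 5.131, Gold 6.687, Green 5.246, Silver 7.610.
Rounding to the nearest integer gives Teal 9, Blue 5, Violet 5, Gold 7, Green 5, Silver 8 — total 39, matching the house size, so no adjustment is needed.
Silver receives 8.

8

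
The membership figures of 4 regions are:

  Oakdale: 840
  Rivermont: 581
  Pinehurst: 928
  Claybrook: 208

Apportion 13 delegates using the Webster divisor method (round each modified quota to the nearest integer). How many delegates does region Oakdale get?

Standard divisor 2557/13 ≈ 196.692; standard quotas: Oakdale 4.271, Rivermont 2.954, Pinehurst 4.718, Claybrook 1.057.
Rounding to the nearest integer gives Oakdale 4, Rivermont 3, Pinehurst 5, Claybrook 1 — total 13, matching the house size, so no adjustment is needed.
Oakdale receives 4.

4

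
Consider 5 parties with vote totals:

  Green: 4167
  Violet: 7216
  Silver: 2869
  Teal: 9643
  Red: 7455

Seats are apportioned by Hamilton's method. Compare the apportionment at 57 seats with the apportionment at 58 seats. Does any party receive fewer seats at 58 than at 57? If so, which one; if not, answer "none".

none

At 57 seats: Green 8, Violet 13, Silver 5, Teal 17, Red 14.
At 58 seats: Green 8, Violet 13, Silver 5, Teal 18, Red 14.
No party's allocation decreased.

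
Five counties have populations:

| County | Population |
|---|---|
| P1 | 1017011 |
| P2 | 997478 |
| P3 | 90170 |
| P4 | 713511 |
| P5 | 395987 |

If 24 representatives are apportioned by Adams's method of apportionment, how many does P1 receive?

Standard divisor 3214157/24 ≈ 133923.208; standard quotas: P1 7.594, P2 7.448, P3 0.673, P4 5.328, P5 2.957.
Rounding up gives 8, 8, 1, 6, 3 = 26 seats, so the divisor must be adjusted.
With modified divisor 144000: modified quotas P1 7.063, P2 6.927, P3 0.626, P4 4.955, P5 2.750.
Rounding up: P1 8, P2 7, P3 1, P4 5, P5 3 (total 24).
P1 receives 8.

8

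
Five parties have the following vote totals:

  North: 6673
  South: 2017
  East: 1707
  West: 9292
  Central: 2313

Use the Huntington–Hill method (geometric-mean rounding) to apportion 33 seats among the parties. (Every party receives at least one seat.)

With divisor 678: modified quotas North 9.842, South 2.975, East 2.518, West 13.705, Central 3.412.
Geometric-mean thresholds: North √(9·10)=9.487, South √(2·3)=2.449, East √(2·3)=2.449, West √(13·14)=13.491, Central √(3·4)=3.464.
Each quota rounded against its threshold gives North 10, South 3, East 3, West 14, Central 3 (total 33).

North: 10; South: 3; East: 3; West: 14; Central: 3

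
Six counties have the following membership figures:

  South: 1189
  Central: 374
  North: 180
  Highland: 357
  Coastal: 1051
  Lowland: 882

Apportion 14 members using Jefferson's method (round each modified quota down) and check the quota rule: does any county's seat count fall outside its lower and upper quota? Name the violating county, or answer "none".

none

Standard quotas: South 4.127, Central 1.298, North 0.625, Highland 1.239, Coastal 3.648, Lowland 3.062.
Jefferson allocation: South 5, Central 1, North 0, Highland 1, Coastal 4, Lowland 3.
Every allocation lies between the lower and upper quota.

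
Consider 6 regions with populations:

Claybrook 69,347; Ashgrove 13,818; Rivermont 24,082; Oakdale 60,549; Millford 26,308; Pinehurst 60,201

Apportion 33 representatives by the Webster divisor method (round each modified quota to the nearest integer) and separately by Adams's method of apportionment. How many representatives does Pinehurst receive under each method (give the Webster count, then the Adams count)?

Webster: Claybrook 9, Ashgrove 2, Rivermont 3, Oakdale 8, Millford 3, Pinehurst 8.
Adams: Claybrook 9, Ashgrove 2, Rivermont 3, Oakdale 8, Millford 4, Pinehurst 7.
Pinehurst gets 8 under Webster and 7 under Adams.

8 and 7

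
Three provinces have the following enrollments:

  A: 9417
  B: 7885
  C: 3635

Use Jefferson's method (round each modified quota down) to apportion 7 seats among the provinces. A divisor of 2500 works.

With modified divisor 2500: modified quotas A 3.767, B 3.154, C 1.454.
Rounding down: A 3, B 3, C 1 (total 7).

A: 3, B: 3, C: 1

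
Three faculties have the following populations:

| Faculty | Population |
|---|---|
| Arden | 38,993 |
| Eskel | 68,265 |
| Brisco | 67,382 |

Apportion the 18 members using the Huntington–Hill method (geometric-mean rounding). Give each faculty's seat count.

Arden 4; Eskel 7; Brisco 7

With divisor 9760: modified quotas Arden 3.995, Eskel 6.994, Brisco 6.904.
Geometric-mean thresholds: Arden √(3·4)=3.464, Eskel √(6·7)=6.481, Brisco √(6·7)=6.481.
Each quota rounded against its threshold gives Arden 4, Eskel 7, Brisco 7 (total 18).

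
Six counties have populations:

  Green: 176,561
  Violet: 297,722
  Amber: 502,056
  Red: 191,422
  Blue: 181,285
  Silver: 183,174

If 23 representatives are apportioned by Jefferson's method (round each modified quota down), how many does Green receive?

Standard divisor 1532220/23 ≈ 66618.261; standard quotas: Green 2.650, Violet 4.469, Amber 7.536, Red 2.873, Blue 2.721, Silver 2.750.
Rounding down gives 2, 4, 7, 2, 2, 2 = 19 seats, so the divisor must be adjusted.
With modified divisor 60000: modified quotas Green 2.943, Violet 4.962, Amber 8.368, Red 3.190, Blue 3.021, Silver 3.053.
Rounding down: Green 2, Violet 4, Amber 8, Red 3, Blue 3, Silver 3 (total 23).
Green receives 2.

2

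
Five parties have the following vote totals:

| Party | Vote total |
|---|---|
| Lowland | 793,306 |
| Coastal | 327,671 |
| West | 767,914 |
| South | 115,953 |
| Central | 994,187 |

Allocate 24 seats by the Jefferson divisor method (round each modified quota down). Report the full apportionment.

Standard divisor 2999031/24 ≈ 124959.625; standard quotas: Lowland 6.348, Coastal 2.622, West 6.145, South 0.928, Central 7.956.
Rounding down gives 6, 2, 6, 0, 7 = 21 seats, so the divisor must be adjusted.
With modified divisor 111900: modified quotas Lowland 7.089, Coastal 2.928, West 6.863, South 1.036, Central 8.885.
Rounding down: Lowland 7, Coastal 2, West 6, South 1, Central 8 (total 24).

Lowland: 7, Coastal: 2, West: 6, South: 1, Central: 8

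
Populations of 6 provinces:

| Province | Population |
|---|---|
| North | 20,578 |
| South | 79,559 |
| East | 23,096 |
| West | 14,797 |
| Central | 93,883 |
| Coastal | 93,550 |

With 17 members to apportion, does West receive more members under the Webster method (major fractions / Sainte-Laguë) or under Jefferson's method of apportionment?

Webster

Webster: North 1, South 4, East 1, West 1, Central 5, Coastal 5.
Jefferson: North 1, South 5, East 1, West 0, Central 5, Coastal 5.
West gets 1 under Webster and 0 under Jefferson.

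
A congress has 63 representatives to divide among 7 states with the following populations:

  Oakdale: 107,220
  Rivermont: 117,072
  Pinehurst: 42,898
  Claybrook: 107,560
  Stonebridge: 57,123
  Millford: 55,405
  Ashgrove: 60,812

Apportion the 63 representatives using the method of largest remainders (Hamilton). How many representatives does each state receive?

The standard divisor is 548090/63 ≈ 8699.841.
Standard quotas: Oakdale 12.3244, Rivermont 13.4568, Pinehurst 4.9309, Claybrook 12.3634, Stonebridge 6.5660, Millford 6.3685, Ashgrove 6.9900.
Lower quotas: Oakdale 12, Rivermont 13, Pinehurst 4, Claybrook 12, Stonebridge 6, Millford 6, Ashgrove 6 (sum 59, leaving 4 seats).
Remainders in descending order: Ashgrove 0.9900, Pinehurst 0.9309, Stonebridge 0.5660, Rivermont 0.4568, Millford 0.3685, Claybrook 0.3634, Oakdale 0.3244.
Largest remainders: Ashgrove, Pinehurst, Stonebridge, Rivermont receive the extra seats.

Oakdale 12; Rivermont 14; Pinehurst 5; Claybrook 12; Stonebridge 7; Millford 6; Ashgrove 7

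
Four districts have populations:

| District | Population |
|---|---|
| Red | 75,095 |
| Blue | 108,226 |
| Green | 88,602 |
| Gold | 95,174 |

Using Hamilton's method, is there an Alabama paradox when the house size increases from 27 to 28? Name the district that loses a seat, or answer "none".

At 27 seats: Red 6, Blue 8, Green 6, Gold 7.
At 28 seats: Red 6, Blue 8, Green 7, Gold 7.
No district's allocation decreased.

none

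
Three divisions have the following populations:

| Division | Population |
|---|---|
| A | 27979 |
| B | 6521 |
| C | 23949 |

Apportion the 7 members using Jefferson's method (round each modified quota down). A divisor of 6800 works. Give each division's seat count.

With modified divisor 6800: modified quotas A 4.115, B 0.959, C 3.522.
Rounding down: A 4, B 0, C 3 (total 7).

A 4; B 0; C 3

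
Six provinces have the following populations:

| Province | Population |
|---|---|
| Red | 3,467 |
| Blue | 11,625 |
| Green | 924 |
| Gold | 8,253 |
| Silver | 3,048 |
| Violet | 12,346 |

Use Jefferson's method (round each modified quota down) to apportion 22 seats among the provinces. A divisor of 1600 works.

Red: 2, Blue: 7, Green: 0, Gold: 5, Silver: 1, Violet: 7

With modified divisor 1600: modified quotas Red 2.167, Blue 7.266, Green 0.578, Gold 5.158, Silver 1.905, Violet 7.716.
Rounding down: Red 2, Blue 7, Green 0, Gold 5, Silver 1, Violet 7 (total 22).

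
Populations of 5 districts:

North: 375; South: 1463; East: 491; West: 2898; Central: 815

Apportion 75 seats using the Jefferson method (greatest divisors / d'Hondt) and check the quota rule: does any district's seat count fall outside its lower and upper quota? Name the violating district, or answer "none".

Standard quotas: North 4.655, South 18.160, East 6.095, West 35.973, Central 10.117.
Jefferson allocation: North 4, South 18, East 6, West 37, Central 10.
West has quota 35.973 (lower 35, upper 36) but receives 37 — outside the quota interval.

West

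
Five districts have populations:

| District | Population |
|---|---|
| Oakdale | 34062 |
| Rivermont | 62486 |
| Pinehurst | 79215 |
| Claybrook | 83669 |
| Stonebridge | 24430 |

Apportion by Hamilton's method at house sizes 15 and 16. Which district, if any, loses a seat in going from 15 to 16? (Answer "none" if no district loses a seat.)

none

At 15 seats: Oakdale 2, Rivermont 3, Pinehurst 4, Claybrook 5, Stonebridge 1.
At 16 seats: Oakdale 2, Rivermont 4, Pinehurst 4, Claybrook 5, Stonebridge 1.
No district's allocation decreased.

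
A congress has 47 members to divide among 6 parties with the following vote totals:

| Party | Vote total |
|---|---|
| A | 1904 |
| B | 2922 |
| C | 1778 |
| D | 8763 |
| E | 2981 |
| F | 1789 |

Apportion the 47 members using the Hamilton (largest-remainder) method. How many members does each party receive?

The standard divisor is 20137/47 ≈ 428.447.
Standard quotas: A 4.4440, B 6.8200, C 4.1499, D 20.4529, E 6.9577, F 4.1755.
Lower quotas: A 4, B 6, C 4, D 20, E 6, F 4 (sum 44, leaving 3 seats).
Remainders in descending order: E 0.9577, B 0.8200, D 0.4529, A 0.4440, F 0.1755, C 0.1499.
The surplus seats go to E, B, D.

A=4, B=7, C=4, D=21, E=7, F=4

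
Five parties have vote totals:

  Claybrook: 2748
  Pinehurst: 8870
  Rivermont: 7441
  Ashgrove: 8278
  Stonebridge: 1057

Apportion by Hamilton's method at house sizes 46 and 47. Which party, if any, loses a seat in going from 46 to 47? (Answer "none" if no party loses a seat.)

At 46 seats: Claybrook 5, Pinehurst 14, Rivermont 12, Ashgrove 13, Stonebridge 2.
At 47 seats: Claybrook 4, Pinehurst 15, Rivermont 12, Ashgrove 14, Stonebridge 2.
Claybrook drops from 5 to 4.

Claybrook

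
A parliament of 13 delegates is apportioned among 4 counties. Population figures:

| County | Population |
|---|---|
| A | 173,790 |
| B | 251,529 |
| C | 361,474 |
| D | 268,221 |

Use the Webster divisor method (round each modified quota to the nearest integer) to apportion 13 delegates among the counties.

A: 2, B: 3, C: 5, D: 3

Standard divisor 1055014/13 ≈ 81154.923; standard quotas: A 2.141, B 3.099, C 4.454, D 3.305.
Rounding to the nearest integer gives 2, 3, 4, 3 = 12 seats, so the divisor must be adjusted.
With modified divisor 78500: modified quotas A 2.214, B 3.204, C 4.605, D 3.417.
Rounding to the nearest integer: A 2, B 3, C 5, D 3 (total 13).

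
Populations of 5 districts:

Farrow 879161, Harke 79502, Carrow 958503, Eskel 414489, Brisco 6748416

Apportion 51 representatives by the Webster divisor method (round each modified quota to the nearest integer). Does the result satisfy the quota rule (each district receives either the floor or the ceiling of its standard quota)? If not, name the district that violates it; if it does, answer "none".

Standard quotas: Farrow 4.938, Harke 0.447, Carrow 5.384, Eskel 2.328, Brisco 37.904.
Webster allocation: Farrow 5, Harke 0, Carrow 5, Eskel 2, Brisco 39.
Brisco has quota 37.904 (lower 37, upper 38) but receives 39 — outside the quota interval.

Brisco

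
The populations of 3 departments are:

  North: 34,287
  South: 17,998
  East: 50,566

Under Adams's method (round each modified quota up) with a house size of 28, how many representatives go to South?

5

Standard divisor 102851/28 ≈ 3673.25; standard quotas: North 9.334, South 4.900, East 13.766.
Rounding up gives 10, 5, 14 = 29 seats, so the divisor must be adjusted.
With modified divisor 3850: modified quotas North 8.906, South 4.675, East 13.134.
Rounding up: North 9, South 5, East 14 (total 28).
South receives 5.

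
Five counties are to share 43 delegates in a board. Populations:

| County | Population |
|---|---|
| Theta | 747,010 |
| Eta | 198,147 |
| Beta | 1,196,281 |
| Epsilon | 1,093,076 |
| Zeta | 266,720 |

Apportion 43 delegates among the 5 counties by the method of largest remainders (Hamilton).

The standard divisor is 3501234/43 ≈ 81424.047.
Standard quotas: Theta 9.1743, Eta 2.4335, Beta 14.6920, Epsilon 13.4245, Zeta 3.2757.
Lower quotas: Theta 9, Eta 2, Beta 14, Epsilon 13, Zeta 3 (sum 41, leaving 2 seats).
Remainders in descending order: Beta 0.6920, Eta 0.4335, Epsilon 0.4245, Zeta 0.2757, Theta 0.1743.
The surplus seats go to Beta, Eta.

Theta 9, Eta 3, Beta 15, Epsilon 13, Zeta 3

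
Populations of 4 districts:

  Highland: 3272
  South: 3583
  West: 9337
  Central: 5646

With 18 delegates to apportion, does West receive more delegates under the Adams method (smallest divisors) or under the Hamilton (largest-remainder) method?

Hamilton

Adams: Highland 3, South 3, West 7, Central 5.
Hamilton: Highland 3, South 3, West 8, Central 4.
West gets 7 under Adams and 8 under Hamilton.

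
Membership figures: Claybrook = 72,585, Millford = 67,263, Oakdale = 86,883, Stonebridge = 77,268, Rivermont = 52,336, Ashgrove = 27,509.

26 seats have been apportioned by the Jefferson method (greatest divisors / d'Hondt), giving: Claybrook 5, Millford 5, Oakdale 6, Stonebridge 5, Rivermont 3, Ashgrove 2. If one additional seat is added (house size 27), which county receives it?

Rivermont

Priority for the next seat is population ÷ (current seats + 1).
Priorities: Claybrook 12097.500, Millford 11210.500, Oakdale 12411.857, Stonebridge 12878.000, Rivermont 13084.000, Ashgrove 9169.667.
Highest priority: Rivermont.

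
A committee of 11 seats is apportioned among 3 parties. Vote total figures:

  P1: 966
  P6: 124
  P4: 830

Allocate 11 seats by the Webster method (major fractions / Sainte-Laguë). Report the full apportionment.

P1: 5, P6: 1, P4: 5

Standard divisor 1920/11 ≈ 174.545; standard quotas: P1 5.534, P6 0.710, P4 4.755.
Rounding to the nearest integer gives 6, 1, 5 = 12 seats, so the divisor must be adjusted.
With modified divisor 180: modified quotas P1 5.367, P6 0.689, P4 4.611.
Rounding to the nearest integer: P1 5, P6 1, P4 5 (total 11).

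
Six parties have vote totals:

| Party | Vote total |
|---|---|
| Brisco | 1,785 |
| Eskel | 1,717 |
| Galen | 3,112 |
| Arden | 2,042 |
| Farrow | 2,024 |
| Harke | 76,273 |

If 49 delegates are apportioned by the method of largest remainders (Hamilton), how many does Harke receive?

The standard divisor is 86953/49 ≈ 1774.551.
Standard quotas: Brisco 1.0059, Eskel 0.9676, Galen 1.7537, Arden 1.1507, Farrow 1.1406, Harke 42.9816.
Lower quotas: Brisco 1, Eskel 0, Galen 1, Arden 1, Farrow 1, Harke 42 (sum 46, leaving 3 seats).
Remainders in descending order: Harke 0.9816, Eskel 0.9676, Galen 0.7537, Arden 0.1507, Farrow 0.1406, Brisco 0.0059.
Largest remainders: Harke, Eskel, Galen receive the extra seats.
Harke receives 43.

43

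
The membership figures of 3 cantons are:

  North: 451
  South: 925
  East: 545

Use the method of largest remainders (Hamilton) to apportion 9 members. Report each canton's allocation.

Standard divisor: 1921 ÷ 9 ≈ 213.444.
Standard quotas: North 2.113, South 4.334, East 2.553.
Lower quotas: North 2, South 4, East 2 (sum 8, leaving 1 seat).
Remainders in descending order: East 0.553, South 0.334, North 0.113.
Largest remainder: East receives the extra seat.

North 2, South 4, East 3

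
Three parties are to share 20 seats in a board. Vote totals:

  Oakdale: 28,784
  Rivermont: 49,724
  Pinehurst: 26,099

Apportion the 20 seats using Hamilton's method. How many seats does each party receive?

Standard divisor: 104607 ÷ 20 ≈ 5230.35.
Standard quotas: Oakdale 5.5033, Rivermont 9.5068, Pinehurst 4.9899.
Lower quotas: Oakdale 5, Rivermont 9, Pinehurst 4 (sum 18, leaving 2 seats).
Remainders in descending order: Pinehurst 0.9899, Rivermont 0.5068, Oakdale 0.5033.
Largest remainders: Pinehurst, Rivermont receive the extra seats.

Oakdale=5; Rivermont=10; Pinehurst=5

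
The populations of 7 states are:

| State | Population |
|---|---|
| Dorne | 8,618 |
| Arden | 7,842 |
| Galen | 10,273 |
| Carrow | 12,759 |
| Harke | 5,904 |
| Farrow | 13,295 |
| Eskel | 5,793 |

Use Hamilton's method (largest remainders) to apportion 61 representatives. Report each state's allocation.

Standard divisor: 64484 ÷ 61 ≈ 1057.115.
Standard quotas: Dorne 8.1524, Arden 7.4183, Galen 9.7180, Carrow 12.0696, Harke 5.5850, Farrow 12.5767, Eskel 5.4800.
Lower quotas: Dorne 8, Arden 7, Galen 9, Carrow 12, Harke 5, Farrow 12, Eskel 5 (sum 58, leaving 3 seats).
Remainders in descending order: Galen 0.7180, Harke 0.5850, Farrow 0.5767, Eskel 0.4800, Arden 0.4183, Dorne 0.1524, Carrow 0.0696.
Largest remainders: Galen, Harke, Farrow receive the extra seats.

Dorne 8, Arden 7, Galen 10, Carrow 12, Harke 6, Farrow 13, Eskel 5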